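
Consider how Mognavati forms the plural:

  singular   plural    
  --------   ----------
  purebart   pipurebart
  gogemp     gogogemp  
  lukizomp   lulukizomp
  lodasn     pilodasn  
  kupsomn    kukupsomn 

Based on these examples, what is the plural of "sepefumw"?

"sepefumw" has second-to-last letter 'm'. The stems whose second-to-last letter is 'm' (lukizomp → lulukizomp, kupsomn → kukupsomn, gogemp → gogogemp) repeat the first consonant+vowel as a prefix.
So sepefumw → sesepefumw.

sesepefumw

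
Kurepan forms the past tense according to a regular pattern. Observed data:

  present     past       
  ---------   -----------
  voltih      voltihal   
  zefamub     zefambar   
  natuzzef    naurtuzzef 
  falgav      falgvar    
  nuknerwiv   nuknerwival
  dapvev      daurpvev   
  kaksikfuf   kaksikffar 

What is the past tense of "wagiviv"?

wagivival

dapvev and nuknerwiv both end in -v yet inflect differently (daurpvev, nuknerwival), so the final letter is not what conditions the rule; the last vowel is.
"wagiviv" has last vowel 'i'. The stems whose last vowel is 'i' (voltih → voltihal, nuknerwiv → nuknerwival) add -al.
The other patterns: stems whose last vowel is 'e' insert -ur- after the first vowel; stems whose last vowel is 'a' or 'u' delete the last vowel and add -ar.
So wagiviv → wagivival.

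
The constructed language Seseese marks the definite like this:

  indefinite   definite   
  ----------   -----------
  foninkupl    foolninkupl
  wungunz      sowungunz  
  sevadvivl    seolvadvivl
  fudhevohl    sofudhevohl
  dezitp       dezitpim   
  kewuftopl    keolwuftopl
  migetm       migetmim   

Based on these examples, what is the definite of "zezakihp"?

fudhevohl and sevadvivl both end in -l yet inflect differently (sofudhevohl, seolvadvivl), so the final letter is not what conditions the rule; the second-to-last letter is.
"zezakihp" has second-to-last letter 'h'. The one such stem in the data (fudhevohl → sofudhevohl) adds the prefix so-, so the same rule applies.
The other patterns: stems whose second-to-last letter is 't' add -im; stems whose second-to-last letter is 'p' or 'v' insert -ol- after the first vowel.
So zezakihp → sozezakihp.

sozezakihp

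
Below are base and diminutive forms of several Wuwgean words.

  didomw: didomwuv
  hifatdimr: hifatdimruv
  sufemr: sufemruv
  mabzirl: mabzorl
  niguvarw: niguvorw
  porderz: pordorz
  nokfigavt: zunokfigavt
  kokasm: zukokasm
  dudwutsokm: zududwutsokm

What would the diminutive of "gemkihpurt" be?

gemkihport

"gemkihpurt" has second-to-last letter 'r'. The stems whose second-to-last letter is 'r' (mabzirl → mabzorl, niguvarw → niguvorw, porderz → pordorz) change the last vowel to 'o'.
So gemkihpurt → gemkihport.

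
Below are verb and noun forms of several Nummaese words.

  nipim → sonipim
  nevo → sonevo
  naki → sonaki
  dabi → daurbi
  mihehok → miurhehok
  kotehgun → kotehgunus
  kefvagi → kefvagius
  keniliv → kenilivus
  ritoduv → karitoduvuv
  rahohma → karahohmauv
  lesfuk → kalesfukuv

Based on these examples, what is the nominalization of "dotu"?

naki and dabi both end in -i yet inflect differently (sonaki, daurbi), so the final letter is not what conditions the rule; the first letter is.
"dotu" begins with d-. The one such stem in the data (dabi → daurbi) inserts -ur- after the first vowel (as does mihehok), so the same rule applies.
So dotu → dourtu.

dourtu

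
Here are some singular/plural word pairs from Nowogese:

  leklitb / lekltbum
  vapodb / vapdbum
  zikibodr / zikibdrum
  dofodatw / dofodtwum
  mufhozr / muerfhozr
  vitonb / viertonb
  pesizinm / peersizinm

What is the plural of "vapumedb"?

vapumdbum

zikibodr and mufhozr both end in -r yet inflect differently (zikibdrum, muerfhozr), so the final letter is not what conditions the rule; the second-to-last letter is.
"vapumedb" has second-to-last letter 'd'. The stems whose second-to-last letter is 'd' (vapodb → vapdbum, zikibodr → zikibdrum) delete the last vowel and add -um.
So vapumedb → vapumdbum.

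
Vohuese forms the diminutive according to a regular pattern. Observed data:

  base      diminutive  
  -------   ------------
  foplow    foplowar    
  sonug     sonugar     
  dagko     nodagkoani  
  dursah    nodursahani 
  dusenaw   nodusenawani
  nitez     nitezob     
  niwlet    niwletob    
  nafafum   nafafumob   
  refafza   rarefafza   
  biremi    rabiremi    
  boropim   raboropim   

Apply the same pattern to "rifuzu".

"rifuzu" begins with r-. The one such stem in the data (refafza → rarefafza) adds the prefix ra-, so the same rule applies.
The other patterns: stems beginning with f- or s- add -ar; stems beginning with d- add no- … -ani around the stem; stems beginning with n- add -ob.
So rifuzu → rarifuzu.

rarifuzu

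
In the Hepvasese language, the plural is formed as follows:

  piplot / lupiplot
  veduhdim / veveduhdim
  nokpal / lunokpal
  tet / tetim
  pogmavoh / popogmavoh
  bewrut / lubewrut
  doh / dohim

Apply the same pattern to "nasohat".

tet and piplot both end in -t yet inflect differently (tetim, lupiplot), so the final letter is not what conditions the rule; the number of vowels is.
"nasohat" has 3 vowels. The stems with 3 vowels (pogmavoh → popogmavoh, veduhdim → veveduhdim) repeat the first consonant+vowel as a prefix.
The other patterns: stems with 1 vowel add -im; stems with 2 vowels add the prefix lu-.
So nasohat → nanasohat.

nanasohat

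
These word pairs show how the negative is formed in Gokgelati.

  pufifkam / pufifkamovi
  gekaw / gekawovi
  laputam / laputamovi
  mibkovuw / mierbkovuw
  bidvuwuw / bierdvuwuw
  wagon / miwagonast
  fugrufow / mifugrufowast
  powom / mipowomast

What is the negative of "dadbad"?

dadbadovi

gekaw and mibkovuw both end in -w yet inflect differently (gekawovi, mierbkovuw), so the final letter is not what conditions the rule; the last vowel is.
"dadbad" has last vowel 'a'. The stems whose last vowel is 'a' (pufifkam → pufifkamovi, gekaw → gekawovi, laputam → laputamovi) add -ovi.
The other patterns: stems whose last vowel is 'u' insert -er- after the first vowel; stems whose last vowel is 'o' add mi- … -ast around the stem.
So dadbad → dadbadovi.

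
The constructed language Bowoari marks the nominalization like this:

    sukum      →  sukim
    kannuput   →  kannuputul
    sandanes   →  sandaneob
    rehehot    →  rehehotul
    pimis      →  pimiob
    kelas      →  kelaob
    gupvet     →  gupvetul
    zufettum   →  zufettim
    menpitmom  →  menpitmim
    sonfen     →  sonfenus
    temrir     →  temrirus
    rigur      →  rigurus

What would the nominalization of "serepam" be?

kannuput and zufettum both have last vowel 'u' yet inflect differently (kannuputul, zufettim), so the last vowel is not what conditions the rule; the final letter is.
"serepam" ends in -m. The stems ending in -m (zufettum → zufettim, menpitmom → menpitmim, sukum → sukim) change the last vowel to 'i'.
The other patterns: stems ending in -t add -ul; stems ending in -s drop the final letter and add -ob; stems ending in -n or -r add -us.
So serepam → serepim.

serepim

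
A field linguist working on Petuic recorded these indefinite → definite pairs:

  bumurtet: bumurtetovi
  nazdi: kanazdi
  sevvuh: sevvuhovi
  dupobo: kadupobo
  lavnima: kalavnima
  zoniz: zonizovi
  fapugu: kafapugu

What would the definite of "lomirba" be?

nazdi and zoniz both have last vowel 'i' yet inflect differently (kanazdi, zonizovi), so the last vowel is not what conditions the rule; whether the stem ends in a vowel or a consonant is.
"lomirba" ends in a vowel. The stems ending in a vowel (dupobo → kadupobo, fapugu → kafapugu, nazdi → kanazdi) add the prefix ka-.
So lomirba → kalomirba.

kalomirba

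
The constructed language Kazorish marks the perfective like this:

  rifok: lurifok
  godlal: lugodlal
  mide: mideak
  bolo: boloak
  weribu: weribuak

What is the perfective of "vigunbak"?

luvigunbak

"vigunbak" ends in a consonant. The stems ending in a consonant (rifok → lurifok, godlal → lugodlal) add the prefix lu-.
The other pattern: stems ending in a vowel add -ak.
So vigunbak → luvigunbak.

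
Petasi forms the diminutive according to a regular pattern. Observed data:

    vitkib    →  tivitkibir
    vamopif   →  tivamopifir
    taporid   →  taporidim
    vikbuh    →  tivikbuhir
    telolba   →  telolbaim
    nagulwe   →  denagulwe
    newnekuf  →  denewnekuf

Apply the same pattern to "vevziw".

tivevziwir

vamopif and newnekuf both end in -f yet inflect differently (tivamopifir, denewnekuf), so the final letter is not what conditions the rule; the first letter is.
"vevziw" begins with v-. The stems beginning with v- (vikbuh → tivikbuhir, vamopif → tivamopifir, vitkib → tivitkibir) add ti- … -ir around the stem.
The other patterns: stems beginning with t- add -im; stems beginning with n- add the prefix de-.
So vevziw → tivevziwir.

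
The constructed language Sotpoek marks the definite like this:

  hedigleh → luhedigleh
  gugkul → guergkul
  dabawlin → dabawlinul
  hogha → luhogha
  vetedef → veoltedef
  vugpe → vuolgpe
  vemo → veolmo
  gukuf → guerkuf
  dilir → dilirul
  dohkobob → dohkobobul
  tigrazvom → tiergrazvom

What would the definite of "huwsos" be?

luhuwsos

vetedef and gukuf both end in -f yet inflect differently (veoltedef, guerkuf), so the final letter is not what conditions the rule; the first letter is.
"huwsos" begins with h-. The stems beginning with h- (hogha → luhogha, hedigleh → luhedigleh) add the prefix lu-.
The other patterns: stems beginning with d- add -ul; stems beginning with v- insert -ol- after the first vowel; stems beginning with g- or t- insert -er- after the first vowel.
So huwsos → luhuwsos.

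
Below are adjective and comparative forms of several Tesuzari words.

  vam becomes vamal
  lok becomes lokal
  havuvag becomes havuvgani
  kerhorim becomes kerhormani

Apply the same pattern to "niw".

vam and kerhorim both end in -m yet inflect differently (vamal, kerhormani), so the final letter is not what conditions the rule; the number of vowels is.
"niw" has 1 vowel. The stems with 1 vowel (vam → vamal, lok → lokal) add -al.
So niw → niwal.

niwal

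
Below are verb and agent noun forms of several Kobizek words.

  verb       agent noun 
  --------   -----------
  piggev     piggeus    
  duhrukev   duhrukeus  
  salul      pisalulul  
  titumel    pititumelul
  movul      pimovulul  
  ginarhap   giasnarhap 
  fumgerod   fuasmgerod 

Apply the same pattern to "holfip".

hoaslfip

piggev and titumel both have last vowel 'e' yet inflect differently (piggeus, pititumelul), so the last vowel is not what conditions the rule; the final letter is.
"holfip" ends in -p. The one such stem in the data (ginarhap → giasnarhap) inserts -as- after the first vowel (as does fumgerod), so the same rule applies.
The other patterns: stems ending in -v drop the final letter and add -us; stems ending in -l add pi- … -ul around the stem.
So holfip → hoaslfip.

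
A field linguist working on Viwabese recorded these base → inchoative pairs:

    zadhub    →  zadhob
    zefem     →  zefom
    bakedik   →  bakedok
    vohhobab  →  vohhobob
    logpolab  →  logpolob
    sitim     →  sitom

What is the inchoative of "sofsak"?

sofsok

Every pair shown (zadhub → zadhob, zefem → zefom, bakedik → bakedok, …) follows the same rule: change the last vowel to 'o'.
So sofsak → sofsok.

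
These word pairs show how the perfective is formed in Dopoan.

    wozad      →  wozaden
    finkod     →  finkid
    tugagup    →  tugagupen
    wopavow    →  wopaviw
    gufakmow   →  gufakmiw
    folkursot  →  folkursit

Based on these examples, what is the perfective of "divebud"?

"divebud" has last vowel 'u'. The one such stem in the data (tugagup → tugagupen) adds -en, so the same rule applies.
So divebud → divebuden.

divebuden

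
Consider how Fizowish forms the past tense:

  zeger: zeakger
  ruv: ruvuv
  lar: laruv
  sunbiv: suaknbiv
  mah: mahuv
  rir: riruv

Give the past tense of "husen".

huaksen

ruv and sunbiv both end in -v yet inflect differently (ruvuv, suaknbiv), so the final letter is not what conditions the rule; the number of vowels is.
"husen" has 2 vowels. The stems with 2 vowels (sunbiv → suaknbiv, zeger → zeakger) insert -ak- after the first vowel.
The other pattern: stems with 1 vowel add -uv.
So husen → huaksen.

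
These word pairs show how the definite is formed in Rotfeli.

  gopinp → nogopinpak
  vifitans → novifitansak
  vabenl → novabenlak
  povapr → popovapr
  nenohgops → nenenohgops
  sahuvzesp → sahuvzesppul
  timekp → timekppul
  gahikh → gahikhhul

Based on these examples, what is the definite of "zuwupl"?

"zuwupl" has second-to-last letter 'p'. The stems whose second-to-last letter is 'p' (povapr → popovapr, nenohgops → nenenohgops) repeat the first consonant+vowel as a prefix.
So zuwupl → zuzuwupl.

zuzuwupl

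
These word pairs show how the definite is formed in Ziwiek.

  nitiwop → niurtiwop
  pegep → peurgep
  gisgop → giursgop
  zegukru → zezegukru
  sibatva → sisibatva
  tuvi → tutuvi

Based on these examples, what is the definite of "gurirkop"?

"gurirkop" ends in a consonant. The stems ending in a consonant (nitiwop → niurtiwop, pegep → peurgep, gisgop → giursgop) insert -ur- after the first vowel.
The other pattern: stems ending in a vowel repeat the first consonant+vowel as a prefix.
So gurirkop → guurrirkop.

guurrirkop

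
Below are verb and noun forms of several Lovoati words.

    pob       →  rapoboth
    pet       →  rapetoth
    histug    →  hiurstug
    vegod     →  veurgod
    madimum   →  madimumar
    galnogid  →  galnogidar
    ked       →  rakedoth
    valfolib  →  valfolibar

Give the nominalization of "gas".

"gas" has 1 vowel. The stems with 1 vowel (ked → rakedoth, pob → rapoboth, pet → rapetoth) add ra- … -oth around the stem.
So gas → ragasoth.

ragasoth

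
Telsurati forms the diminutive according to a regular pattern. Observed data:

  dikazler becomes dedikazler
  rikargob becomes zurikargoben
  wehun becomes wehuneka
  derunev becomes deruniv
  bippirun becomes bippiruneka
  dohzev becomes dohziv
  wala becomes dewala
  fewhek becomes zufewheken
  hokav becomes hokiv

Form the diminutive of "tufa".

detufa

derunev and fewhek both have last vowel 'e' yet inflect differently (deruniv, zufewheken), so the last vowel is not what conditions the rule; the final letter is.
"tufa" ends in -a. The one such stem in the data (wala → dewala) adds the prefix de-, so the same rule applies.
So tufa → detufa.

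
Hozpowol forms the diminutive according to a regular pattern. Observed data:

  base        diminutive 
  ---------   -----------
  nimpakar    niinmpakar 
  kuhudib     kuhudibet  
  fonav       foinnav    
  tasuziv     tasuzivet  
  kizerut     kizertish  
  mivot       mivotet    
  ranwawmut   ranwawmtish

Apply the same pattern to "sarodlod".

"sarodlod" has last vowel 'o'. The one such stem in the data (mivot → mivotet) adds -et, so the same rule applies.
So sarodlod → sarodlodet.

sarodlodet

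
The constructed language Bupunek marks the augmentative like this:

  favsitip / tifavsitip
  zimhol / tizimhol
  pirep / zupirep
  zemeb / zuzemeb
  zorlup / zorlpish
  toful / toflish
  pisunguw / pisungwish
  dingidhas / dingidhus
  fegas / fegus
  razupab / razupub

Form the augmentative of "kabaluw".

favsitip and pirep both end in -p yet inflect differently (tifavsitip, zupirep), so the final letter is not what conditions the rule; the last vowel is.
"kabaluw" has last vowel 'u'. The stems whose last vowel is 'u' (zorlup → zorlpish, toful → toflish, pisunguw → pisungwish) delete the last vowel and add -ish.
So kabaluw → kabalwish.

kabalwish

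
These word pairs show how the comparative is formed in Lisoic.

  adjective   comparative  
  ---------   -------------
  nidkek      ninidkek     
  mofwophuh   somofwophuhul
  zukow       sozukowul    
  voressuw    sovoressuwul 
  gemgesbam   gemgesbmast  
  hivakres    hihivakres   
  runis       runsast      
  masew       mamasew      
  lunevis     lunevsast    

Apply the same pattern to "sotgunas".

runis and hivakres both end in -s yet inflect differently (runsast, hihivakres), so the final letter is not what conditions the rule; the last vowel is.
"sotgunas" has last vowel 'a'. The one such stem in the data (gemgesbam → gemgesbmast) deletes the last vowel and adds -ast (as do runis, lunevis), so the same rule applies.
The other patterns: stems whose last vowel is 'e' repeat the first consonant+vowel as a prefix; stems whose last vowel is 'o' or 'u' add so- … -ul around the stem.
So sotgunas → sotgunsast.

sotgunsast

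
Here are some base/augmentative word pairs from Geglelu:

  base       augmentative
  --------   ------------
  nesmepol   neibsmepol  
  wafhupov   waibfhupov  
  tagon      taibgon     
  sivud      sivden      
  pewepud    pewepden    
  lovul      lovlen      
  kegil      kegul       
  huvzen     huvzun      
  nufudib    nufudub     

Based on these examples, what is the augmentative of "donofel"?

donoful

nesmepol and lovul both end in -l yet inflect differently (neibsmepol, lovlen), so the final letter is not what conditions the rule; the last vowel is.
"donofel" has last vowel 'e'. The one such stem in the data (huvzen → huvzun) changes the last vowel to 'u' (as do kegil, nufudib), so the same rule applies.
So donofel → donoful.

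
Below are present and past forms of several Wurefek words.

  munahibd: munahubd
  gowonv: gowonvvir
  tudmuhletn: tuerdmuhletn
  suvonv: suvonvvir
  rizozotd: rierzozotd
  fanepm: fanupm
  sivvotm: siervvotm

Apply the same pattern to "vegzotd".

"vegzotd" has second-to-last letter 't'. The stems whose second-to-last letter is 't' (sivvotm → siervvotm, rizozotd → rierzozotd, tudmuhletn → tuerdmuhletn) insert -er- after the first vowel.
The other patterns: stems whose second-to-last letter is 'n' double the final consonant and add -ir; stems whose second-to-last letter is 'b' or 'p' change the last vowel to 'u'.
So vegzotd → veergzotd.

veergzotd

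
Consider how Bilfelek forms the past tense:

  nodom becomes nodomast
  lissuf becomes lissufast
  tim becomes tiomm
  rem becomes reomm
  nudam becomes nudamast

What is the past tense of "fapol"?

tim and nodom both end in -m yet inflect differently (tiomm, nodomast), so the final letter is not what conditions the rule; the number of vowels is.
"fapol" has 2 vowels. The stems with 2 vowels (nodom → nodomast, lissuf → lissufast, nudam → nudamast) add -ast.
The other pattern: stems with 1 vowel insert -om- after the first vowel.
So fapol → fapolast.

fapolast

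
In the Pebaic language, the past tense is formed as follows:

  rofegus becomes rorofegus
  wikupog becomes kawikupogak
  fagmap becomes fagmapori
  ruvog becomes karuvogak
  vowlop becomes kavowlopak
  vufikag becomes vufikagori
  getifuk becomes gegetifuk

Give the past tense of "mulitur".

mumulitur

"mulitur" has last vowel 'u'. The stems whose last vowel is 'u' (rofegus → rorofegus, getifuk → gegetifuk) repeat the first consonant+vowel as a prefix.
The other patterns: stems whose last vowel is 'a' add -ori; stems whose last vowel is 'o' add ka- … -ak around the stem.
So mulitur → mumulitur.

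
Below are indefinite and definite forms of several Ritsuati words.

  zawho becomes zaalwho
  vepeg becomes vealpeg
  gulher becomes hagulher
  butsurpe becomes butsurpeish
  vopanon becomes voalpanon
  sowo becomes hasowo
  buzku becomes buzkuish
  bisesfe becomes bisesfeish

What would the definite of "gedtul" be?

sowo and zawho both end in -o yet inflect differently (hasowo, zaalwho), so the final letter is not what conditions the rule; the first letter is.
"gedtul" begins with g-. The one such stem in the data (gulher → hagulher) adds the prefix ha-, so the same rule applies.
The other patterns: stems beginning with b- add -ish; stems beginning with v- or z- insert -al- after the first vowel.
So gedtul → hagedtul.

hagedtul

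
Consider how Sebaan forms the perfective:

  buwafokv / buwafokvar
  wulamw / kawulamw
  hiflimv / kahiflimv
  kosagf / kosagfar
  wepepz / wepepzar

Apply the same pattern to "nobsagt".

nobsagtar

hiflimv and buwafokv both end in -v yet inflect differently (kahiflimv, buwafokvar), so the final letter is not what conditions the rule; the second-to-last letter is.
"nobsagt" has second-to-last letter 'g'. The one such stem in the data (kosagf → kosagfar) adds -ar, so the same rule applies.
So nobsagt → nobsagtar.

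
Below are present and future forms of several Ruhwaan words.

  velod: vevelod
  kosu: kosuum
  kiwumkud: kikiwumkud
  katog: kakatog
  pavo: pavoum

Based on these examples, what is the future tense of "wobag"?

"wobag" ends in a consonant. The stems ending in a consonant (katog → kakatog, kiwumkud → kikiwumkud, velod → vevelod) repeat the first consonant+vowel as a prefix.
The other pattern: stems ending in a vowel add -um.
So wobag → wowobag.

wowobag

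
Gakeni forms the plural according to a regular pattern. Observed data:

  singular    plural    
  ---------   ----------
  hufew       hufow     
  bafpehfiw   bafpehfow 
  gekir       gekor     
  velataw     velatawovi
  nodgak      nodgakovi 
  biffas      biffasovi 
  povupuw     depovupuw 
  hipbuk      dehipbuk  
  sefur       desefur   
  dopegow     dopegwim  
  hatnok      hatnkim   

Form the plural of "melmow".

"melmow" has last vowel 'o'. The stems whose last vowel is 'o' (dopegow → dopegwim, hatnok → hatnkim) delete the last vowel and add -im.
So melmow → melmwim.

melmwim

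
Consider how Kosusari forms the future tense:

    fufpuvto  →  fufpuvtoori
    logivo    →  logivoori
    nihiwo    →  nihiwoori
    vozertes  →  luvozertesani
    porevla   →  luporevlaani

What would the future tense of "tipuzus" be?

fufpuvto and vozertes both have 3 vowels yet inflect differently (fufpuvtoori, luvozertesani), so the number of vowels is not what conditions the rule; the final letter is.
"tipuzus" ends in -s. The one such stem in the data (vozertes → luvozertesani) adds lu- … -ani around the stem, so the same rule applies.
The other pattern: stems ending in -o add -ori.
So tipuzus → lutipuzusani.

lutipuzusani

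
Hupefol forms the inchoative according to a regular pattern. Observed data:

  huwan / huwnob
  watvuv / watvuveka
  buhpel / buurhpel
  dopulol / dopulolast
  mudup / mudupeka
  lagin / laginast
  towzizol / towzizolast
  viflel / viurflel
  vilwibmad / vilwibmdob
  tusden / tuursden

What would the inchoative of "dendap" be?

"dendap" has last vowel 'a'. The stems whose last vowel is 'a' (vilwibmad → vilwibmdob, huwan → huwnob) delete the last vowel and add -ob.
The other patterns: stems whose last vowel is 'u' add -eka; stems whose last vowel is 'e' insert -ur- after the first vowel; stems whose last vowel is 'i' or 'o' add -ast.
So dendap → dendpob.

dendpob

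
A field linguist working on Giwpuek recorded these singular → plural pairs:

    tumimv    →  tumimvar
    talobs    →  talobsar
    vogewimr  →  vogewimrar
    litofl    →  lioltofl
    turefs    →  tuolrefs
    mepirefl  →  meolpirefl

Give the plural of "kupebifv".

kuolpebifv

turefs and talobs both end in -s yet inflect differently (tuolrefs, talobsar), so the final letter is not what conditions the rule; the second-to-last letter is.
"kupebifv" has second-to-last letter 'f'. The stems whose second-to-last letter is 'f' (mepirefl → meolpirefl, turefs → tuolrefs, litofl → lioltofl) insert -ol- after the first vowel.
So kupebifv → kuolpebifv.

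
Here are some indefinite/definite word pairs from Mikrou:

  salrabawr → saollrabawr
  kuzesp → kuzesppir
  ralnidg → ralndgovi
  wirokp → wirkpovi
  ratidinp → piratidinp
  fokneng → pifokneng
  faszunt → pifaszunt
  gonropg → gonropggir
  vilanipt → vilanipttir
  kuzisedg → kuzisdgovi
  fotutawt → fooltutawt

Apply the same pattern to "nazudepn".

faszunt and fotutawt both end in -t yet inflect differently (pifaszunt, fooltutawt), so the final letter is not what conditions the rule; the second-to-last letter is.
"nazudepn" has second-to-last letter 'p'. The stems whose second-to-last letter is 'p' (gonropg → gonropggir, vilanipt → vilanipttir) double the final consonant and add -ir.
The other patterns: stems whose second-to-last letter is 'n' add the prefix pi-; stems whose second-to-last letter is 'w' insert -ol- after the first vowel; stems whose second-to-last letter is 'd' or 'k' delete the last vowel and add -ovi.
So nazudepn → nazudepnnir.

nazudepnnir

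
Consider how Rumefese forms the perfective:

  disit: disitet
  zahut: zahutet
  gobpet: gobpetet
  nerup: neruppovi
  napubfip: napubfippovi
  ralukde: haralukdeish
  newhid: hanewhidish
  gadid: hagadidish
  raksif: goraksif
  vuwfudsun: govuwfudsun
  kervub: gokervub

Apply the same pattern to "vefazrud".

zahut and nerup both have last vowel 'u' yet inflect differently (zahutet, neruppovi), so the last vowel is not what conditions the rule; the final letter is.
"vefazrud" ends in -d. The stems ending in -d (newhid → hanewhidish, gadid → hagadidish) add ha- … -ish around the stem.
So vefazrud → havefazrudish.

havefazrudish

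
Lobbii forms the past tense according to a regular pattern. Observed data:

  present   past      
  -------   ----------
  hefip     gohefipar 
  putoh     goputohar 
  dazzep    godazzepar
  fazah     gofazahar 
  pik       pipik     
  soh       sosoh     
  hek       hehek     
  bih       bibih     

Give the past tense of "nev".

"nev" has 1 vowel. The stems with 1 vowel (pik → pipik, soh → sosoh, hek → hehek) repeat the first consonant+vowel as a prefix.
So nev → nenev.

nenev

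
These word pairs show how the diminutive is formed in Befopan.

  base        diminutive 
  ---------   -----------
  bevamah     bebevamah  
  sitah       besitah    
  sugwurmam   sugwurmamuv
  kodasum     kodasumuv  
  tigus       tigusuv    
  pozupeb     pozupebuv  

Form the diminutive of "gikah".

bevamah and sugwurmam both have last vowel 'a' yet inflect differently (bebevamah, sugwurmamuv), so the last vowel is not what conditions the rule; the final letter is.
"gikah" ends in -h. The stems ending in -h (bevamah → bebevamah, sitah → besitah) add the prefix be-.
The other pattern: stems ending in -b, -m or -s add -uv.
So gikah → begikah.

begikah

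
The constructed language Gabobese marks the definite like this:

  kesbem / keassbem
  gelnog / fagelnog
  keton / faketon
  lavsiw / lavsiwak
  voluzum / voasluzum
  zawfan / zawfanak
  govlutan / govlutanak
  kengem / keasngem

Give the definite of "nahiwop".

fanahiwop

zawfan and keton both end in -n yet inflect differently (zawfanak, faketon), so the final letter is not what conditions the rule; the last vowel is.
"nahiwop" has last vowel 'o'. The stems whose last vowel is 'o' (gelnog → fagelnog, keton → faketon) add the prefix fa-.
So nahiwop → fanahiwop.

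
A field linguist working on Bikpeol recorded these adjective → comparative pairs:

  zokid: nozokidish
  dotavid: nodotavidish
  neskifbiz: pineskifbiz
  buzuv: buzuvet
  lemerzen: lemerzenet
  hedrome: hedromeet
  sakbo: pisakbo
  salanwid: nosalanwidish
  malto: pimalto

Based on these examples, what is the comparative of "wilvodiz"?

neskifbiz and dotavid both have last vowel 'i' yet inflect differently (pineskifbiz, nodotavidish), so the last vowel is not what conditions the rule; the final letter is.
"wilvodiz" ends in -z. The one such stem in the data (neskifbiz → pineskifbiz) adds the prefix pi-, so the same rule applies.
The other patterns: stems ending in -d add no- … -ish around the stem; stems ending in -e, -n or -v add -et.
So wilvodiz → piwilvodiz.

piwilvodiz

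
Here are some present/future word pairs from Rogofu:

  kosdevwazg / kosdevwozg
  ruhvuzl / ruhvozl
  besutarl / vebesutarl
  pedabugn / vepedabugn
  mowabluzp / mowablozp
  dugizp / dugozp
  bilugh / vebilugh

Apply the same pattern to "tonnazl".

"tonnazl" has second-to-last letter 'z'. The stems whose second-to-last letter is 'z' (ruhvuzl → ruhvozl, kosdevwazg → kosdevwozg, mowabluzp → mowablozp) change the last vowel to 'o'.
So tonnazl → tonnozl.

tonnozl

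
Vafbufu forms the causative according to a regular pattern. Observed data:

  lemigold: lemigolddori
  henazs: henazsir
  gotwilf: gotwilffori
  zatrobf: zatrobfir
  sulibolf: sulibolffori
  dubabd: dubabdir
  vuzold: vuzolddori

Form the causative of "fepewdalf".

fepewdalffori

gotwilf and zatrobf both end in -f yet inflect differently (gotwilffori, zatrobfir), so the final letter is not what conditions the rule; the second-to-last letter is.
"fepewdalf" has second-to-last letter 'l'. The stems whose second-to-last letter is 'l' (gotwilf → gotwilffori, vuzold → vuzolddori, sulibolf → sulibolffori) double the final consonant and add -ori.
The other pattern: stems whose second-to-last letter is 'b' or 'z' add -ir.
So fepewdalf → fepewdalffori.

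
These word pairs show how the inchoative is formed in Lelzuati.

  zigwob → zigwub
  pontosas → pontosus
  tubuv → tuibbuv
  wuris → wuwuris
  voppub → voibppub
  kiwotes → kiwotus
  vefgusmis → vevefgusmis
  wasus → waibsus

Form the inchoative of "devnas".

wasus and vefgusmis both end in -s yet inflect differently (waibsus, vevefgusmis), so the final letter is not what conditions the rule; the last vowel is.
"devnas" has last vowel 'a'. The one such stem in the data (pontosas → pontosus) changes the last vowel to 'u' (as do kiwotes, zigwob), so the same rule applies.
So devnas → devnus.

devnus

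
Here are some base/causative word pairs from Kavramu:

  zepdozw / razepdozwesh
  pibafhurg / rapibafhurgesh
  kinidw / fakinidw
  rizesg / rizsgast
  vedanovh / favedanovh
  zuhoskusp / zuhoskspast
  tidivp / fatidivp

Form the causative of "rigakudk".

rizesg and pibafhurg both end in -g yet inflect differently (rizsgast, rapibafhurgesh), so the final letter is not what conditions the rule; the second-to-last letter is.
"rigakudk" has second-to-last letter 'd'. The one such stem in the data (kinidw → fakinidw) adds the prefix fa-, so the same rule applies.
The other patterns: stems whose second-to-last letter is 's' delete the last vowel and add -ast; stems whose second-to-last letter is 'r' or 'z' add ra- … -esh around the stem.
So rigakudk → farigakudk.

farigakudk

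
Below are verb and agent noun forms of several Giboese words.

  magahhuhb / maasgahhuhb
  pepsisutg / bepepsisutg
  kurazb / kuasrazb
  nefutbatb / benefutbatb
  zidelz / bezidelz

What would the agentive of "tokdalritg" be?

betokdalritg

"tokdalritg" has second-to-last letter 't'. The stems whose second-to-last letter is 't' (nefutbatb → benefutbatb, pepsisutg → bepepsisutg) add the prefix be-.
So tokdalritg → betokdalritg.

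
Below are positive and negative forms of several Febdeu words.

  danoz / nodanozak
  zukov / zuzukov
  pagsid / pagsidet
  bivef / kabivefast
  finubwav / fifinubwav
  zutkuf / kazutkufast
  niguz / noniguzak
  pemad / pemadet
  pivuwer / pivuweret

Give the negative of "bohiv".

"bohiv" ends in -v. The stems ending in -v (finubwav → fifinubwav, zukov → zuzukov) repeat the first consonant+vowel as a prefix.
The other patterns: stems ending in -z add no- … -ak around the stem; stems ending in -f add ka- … -ast around the stem; stems ending in -d or -r add -et.
So bohiv → bobohiv.

bobohiv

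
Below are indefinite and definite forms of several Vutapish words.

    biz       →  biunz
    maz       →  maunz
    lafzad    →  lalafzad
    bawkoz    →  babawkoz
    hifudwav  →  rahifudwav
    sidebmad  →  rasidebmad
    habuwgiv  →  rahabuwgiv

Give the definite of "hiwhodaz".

biz and bawkoz both end in -z yet inflect differently (biunz, babawkoz), so the final letter is not what conditions the rule; the number of vowels is.
"hiwhodaz" has 3 vowels. The stems with 3 vowels (hifudwav → rahifudwav, sidebmad → rasidebmad, habuwgiv → rahabuwgiv) add the prefix ra-.
The other patterns: stems with 1 vowel insert -un- after the first vowel; stems with 2 vowels repeat the first consonant+vowel as a prefix.
So hiwhodaz → rahiwhodaz.

rahiwhodaz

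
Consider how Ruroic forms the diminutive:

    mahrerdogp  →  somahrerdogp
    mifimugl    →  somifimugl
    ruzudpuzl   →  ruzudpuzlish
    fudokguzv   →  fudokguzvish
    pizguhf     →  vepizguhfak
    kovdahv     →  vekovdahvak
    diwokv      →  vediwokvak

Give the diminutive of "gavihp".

vegavihpak

mifimugl and ruzudpuzl both end in -l yet inflect differently (somifimugl, ruzudpuzlish), so the final letter is not what conditions the rule; the second-to-last letter is.
"gavihp" has second-to-last letter 'h'. The stems whose second-to-last letter is 'h' (pizguhf → vepizguhfak, kovdahv → vekovdahvak) add ve- … -ak around the stem.
The other patterns: stems whose second-to-last letter is 'g' add the prefix so-; stems whose second-to-last letter is 'z' add -ish.
So gavihp → vegavihpak.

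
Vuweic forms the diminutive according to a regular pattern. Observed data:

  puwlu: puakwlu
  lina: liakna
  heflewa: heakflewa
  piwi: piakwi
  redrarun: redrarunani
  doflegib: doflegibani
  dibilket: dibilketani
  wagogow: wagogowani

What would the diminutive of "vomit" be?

vomitani

puwlu and redrarun both have last vowel 'u' yet inflect differently (puakwlu, redrarunani), so the last vowel is not what conditions the rule; whether the stem ends in a vowel or a consonant is.
"vomit" ends in a consonant. The stems ending in a consonant (redrarun → redrarunani, doflegib → doflegibani, dibilket → dibilketani) add -ani.
The other pattern: stems ending in a vowel insert -ak- after the first vowel.
So vomit → vomitani.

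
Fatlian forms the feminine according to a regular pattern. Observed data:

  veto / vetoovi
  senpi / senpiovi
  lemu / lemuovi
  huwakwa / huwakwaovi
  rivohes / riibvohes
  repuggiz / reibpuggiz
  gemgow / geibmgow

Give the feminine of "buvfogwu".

buvfogwuovi

"buvfogwu" ends in a vowel. The stems ending in a vowel (veto → vetoovi, senpi → senpiovi, lemu → lemuovi) add -ovi.
So buvfogwu → buvfogwuovi.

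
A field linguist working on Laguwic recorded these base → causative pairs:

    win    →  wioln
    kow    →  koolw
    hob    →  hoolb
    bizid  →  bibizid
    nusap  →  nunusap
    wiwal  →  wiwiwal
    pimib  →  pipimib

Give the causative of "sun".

pimib and hob both end in -b yet inflect differently (pipimib, hoolb), so the final letter is not what conditions the rule; the number of vowels is.
"sun" has 1 vowel. The stems with 1 vowel (hob → hoolb, win → wioln, kow → koolw) insert -ol- after the first vowel.
The other pattern: stems with 2 vowels repeat the first consonant+vowel as a prefix.
So sun → suoln.

suoln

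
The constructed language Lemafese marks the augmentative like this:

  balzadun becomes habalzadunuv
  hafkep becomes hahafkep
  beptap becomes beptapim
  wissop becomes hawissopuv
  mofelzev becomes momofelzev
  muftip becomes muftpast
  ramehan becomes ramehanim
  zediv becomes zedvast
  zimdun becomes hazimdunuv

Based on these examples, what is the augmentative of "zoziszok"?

hafkep and beptap both end in -p yet inflect differently (hahafkep, beptapim), so the final letter is not what conditions the rule; the last vowel is.
"zoziszok" has last vowel 'o'. The one such stem in the data (wissop → hawissopuv) adds ha- … -uv around the stem, so the same rule applies.
So zoziszok → hazoziszokuv.

hazoziszokuv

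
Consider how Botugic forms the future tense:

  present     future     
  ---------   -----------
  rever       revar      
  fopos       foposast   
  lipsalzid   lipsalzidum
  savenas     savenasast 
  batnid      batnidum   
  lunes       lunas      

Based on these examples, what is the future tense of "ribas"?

"ribas" has last vowel 'a'. The one such stem in the data (savenas → savenasast) adds -ast, so the same rule applies.
So ribas → ribasast.

ribasast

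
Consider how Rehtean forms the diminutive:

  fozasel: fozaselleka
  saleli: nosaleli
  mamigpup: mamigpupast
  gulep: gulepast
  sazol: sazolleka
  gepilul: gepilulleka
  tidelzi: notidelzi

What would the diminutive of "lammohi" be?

"lammohi" ends in -i. The stems ending in -i (saleli → nosaleli, tidelzi → notidelzi) add the prefix no-.
The other patterns: stems ending in -l double the final consonant and add -eka; stems ending in -p add -ast.
So lammohi → nolammohi.

nolammohi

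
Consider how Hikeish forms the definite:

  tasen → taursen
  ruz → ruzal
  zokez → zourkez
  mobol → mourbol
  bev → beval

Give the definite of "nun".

nunal

ruz and zokez both end in -z yet inflect differently (ruzal, zourkez), so the final letter is not what conditions the rule; the number of vowels is.
"nun" has 1 vowel. The stems with 1 vowel (bev → beval, ruz → ruzal) add -al.
The other pattern: stems with 2 vowels insert -ur- after the first vowel.
So nun → nunal.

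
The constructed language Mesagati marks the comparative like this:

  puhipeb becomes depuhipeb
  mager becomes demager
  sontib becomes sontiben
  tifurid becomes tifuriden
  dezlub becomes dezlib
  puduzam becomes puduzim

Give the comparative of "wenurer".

puhipeb and sontib both end in -b yet inflect differently (depuhipeb, sontiben), so the final letter is not what conditions the rule; the last vowel is.
"wenurer" has last vowel 'e'. The stems whose last vowel is 'e' (puhipeb → depuhipeb, mager → demager) add the prefix de-.
The other patterns: stems whose last vowel is 'i' add -en; stems whose last vowel is 'a' or 'u' change the last vowel to 'i'.
So wenurer → dewenurer.

dewenurer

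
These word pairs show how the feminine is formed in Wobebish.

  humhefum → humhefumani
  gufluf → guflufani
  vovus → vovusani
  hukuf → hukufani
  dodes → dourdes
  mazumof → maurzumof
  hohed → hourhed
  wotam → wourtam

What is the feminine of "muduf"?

vovus and dodes both end in -s yet inflect differently (vovusani, dourdes), so the final letter is not what conditions the rule; the last vowel is.
"muduf" has last vowel 'u'. The stems whose last vowel is 'u' (humhefum → humhefumani, gufluf → guflufani, vovus → vovusani) add -ani.
So muduf → mudufani.

mudufani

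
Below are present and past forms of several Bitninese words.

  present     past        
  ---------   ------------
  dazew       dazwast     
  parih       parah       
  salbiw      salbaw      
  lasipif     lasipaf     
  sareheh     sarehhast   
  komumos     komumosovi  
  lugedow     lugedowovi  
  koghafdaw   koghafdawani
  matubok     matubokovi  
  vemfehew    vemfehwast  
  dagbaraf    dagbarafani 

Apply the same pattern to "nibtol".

nibtolovi

"nibtol" has last vowel 'o'. The stems whose last vowel is 'o' (matubok → matubokovi, komumos → komumosovi, lugedow → lugedowovi) add -ovi.
The other patterns: stems whose last vowel is 'a' add -ani; stems whose last vowel is 'i' change the last vowel to 'a'; stems whose last vowel is 'e' delete the last vowel and add -ast.
So nibtol → nibtolovi.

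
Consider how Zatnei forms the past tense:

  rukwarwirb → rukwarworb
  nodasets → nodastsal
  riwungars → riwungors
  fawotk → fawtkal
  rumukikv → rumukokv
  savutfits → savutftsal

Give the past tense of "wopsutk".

nodasets and riwungars both end in -s yet inflect differently (nodastsal, riwungors), so the final letter is not what conditions the rule; the second-to-last letter is.
"wopsutk" has second-to-last letter 't'. The stems whose second-to-last letter is 't' (nodasets → nodastsal, savutfits → savutftsal, fawotk → fawtkal) delete the last vowel and add -al.
So wopsutk → wopstkal.

wopstkal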